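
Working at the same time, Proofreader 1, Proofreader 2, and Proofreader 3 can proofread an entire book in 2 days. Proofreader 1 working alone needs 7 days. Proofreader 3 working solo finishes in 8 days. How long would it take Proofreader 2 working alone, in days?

56/13 days

Combined rate is 1/2 per day.
Known contribution: 1/7 + 1/8 = (8 + 7)/56 = 15/56 per day.
So Proofreader 2's rate is 1/2 − 15/56 = 13/56, meaning 56/13 days alone.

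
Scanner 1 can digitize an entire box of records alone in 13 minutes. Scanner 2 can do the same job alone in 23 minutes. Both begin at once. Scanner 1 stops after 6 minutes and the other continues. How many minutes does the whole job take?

161/13 minutes

In the first 6 minutes the combined rate is 36/299, so 216/299 of the job is done, leaving 83/299.
After Scanner 1 leaves the rate is 1/23 per minute; the remaining 83/299 takes 83/13 minutes.
Total = 6 + 83/13 = 161/13 minutes.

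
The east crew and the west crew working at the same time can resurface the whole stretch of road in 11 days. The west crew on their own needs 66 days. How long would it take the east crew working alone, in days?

Combined rate is 1/11 per day.
Known contribution: 1/66 per day.
So the east crew's rate is 1/11 − 1/66 = 5/66, meaning 66/5 days alone.

66/5 days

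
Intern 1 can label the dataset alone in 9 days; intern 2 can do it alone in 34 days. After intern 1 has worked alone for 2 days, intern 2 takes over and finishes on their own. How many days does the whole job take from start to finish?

In 2 days intern 1 does 2/9 of the job, leaving 7/9.
Intern 2 works at 1/34 per day, so finishing takes 7/9 ÷ 1/34 = 238/9 days.
Total time = 2 + 238/9 = 256/9 days.

256/9 days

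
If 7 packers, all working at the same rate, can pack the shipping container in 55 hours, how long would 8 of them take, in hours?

Total work is 7·55 = 385 packer-hours.
With 8 packers: 385/8 hours.

385/8 hours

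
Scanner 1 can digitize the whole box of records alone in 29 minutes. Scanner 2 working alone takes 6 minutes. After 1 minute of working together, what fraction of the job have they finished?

Combined rate: 1/29 + 1/6 = (6 + 29)/174 = 35/174 per minute.
In 1 minute they complete 1·35/174 = 35/174 of the job.

35/174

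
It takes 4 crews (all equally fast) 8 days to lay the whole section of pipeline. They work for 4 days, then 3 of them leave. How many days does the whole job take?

20 days

One crew does 1/32 of the job per day.
After 4 days with 4 crews, 1/2 is done (1/2 left).
With 1 crew the rate is 1/32, so the rest takes 1/2 ÷ 1/32 = 16 days.
Total = 4 + 16 = 20 days.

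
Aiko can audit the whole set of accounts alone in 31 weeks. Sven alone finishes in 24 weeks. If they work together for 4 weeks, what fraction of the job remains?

131/186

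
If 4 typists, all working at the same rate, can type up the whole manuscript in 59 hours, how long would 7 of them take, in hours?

Total work is 4·59 = 236 typist-hours.
With 7 typists: 236/7 hours.

236/7 hours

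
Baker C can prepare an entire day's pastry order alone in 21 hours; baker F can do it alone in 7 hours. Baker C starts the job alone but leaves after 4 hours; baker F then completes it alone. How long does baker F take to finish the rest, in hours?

In 4 hours baker C does 4/21 of the job, leaving 17/21.
Baker F works at 1/7 per hour, so finishing takes 17/21 ÷ 1/7 = 17/3 hours.

17/3 hours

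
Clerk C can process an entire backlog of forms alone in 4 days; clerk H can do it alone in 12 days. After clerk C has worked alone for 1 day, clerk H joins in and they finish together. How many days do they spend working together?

9/4 days

In 1 day clerk C does 1/4 of the job, leaving 3/4.
Clerk C and clerk H together work at 1/3 per day, so finishing takes 3/4 ÷ 1/3 = 9/4 days.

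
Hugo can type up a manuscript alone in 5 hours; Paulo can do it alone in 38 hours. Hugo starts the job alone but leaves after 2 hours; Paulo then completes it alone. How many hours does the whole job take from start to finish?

124/5 hours

In 2 hours Hugo does 2/5 of the job, leaving 3/5.
Paulo works at 1/38 per hour, so finishing takes 3/5 ÷ 1/38 = 114/5 hours.
Total time = 2 + 114/5 = 124/5 hours.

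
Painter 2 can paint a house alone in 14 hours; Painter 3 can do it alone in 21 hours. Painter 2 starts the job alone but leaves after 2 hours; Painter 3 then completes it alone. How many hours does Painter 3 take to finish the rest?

In 2 hours Painter 2 does 2/14 = 1/7 of the job, leaving 6/7.
Painter 3 works at 1/21 per hour, so finishing takes 6/7 ÷ 1/21 = 18 hours.

18 hours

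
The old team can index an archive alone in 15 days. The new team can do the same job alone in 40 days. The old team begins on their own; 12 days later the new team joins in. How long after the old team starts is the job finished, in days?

156/11 days

In the first 12 days the old team alone does 12/15 = 4/5 of the job, leaving 1/5.
Once everyone is working, combined rate: 1/15 + 1/40 = (8 + 3)/120 = 11/120 per day.
Remaining 1/5 at 11/120 per day takes 24/11 days.
Total from the start = 12 + 24/11 = 156/11 days.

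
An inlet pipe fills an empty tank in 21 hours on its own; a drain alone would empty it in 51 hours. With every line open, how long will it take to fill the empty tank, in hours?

357/10 hours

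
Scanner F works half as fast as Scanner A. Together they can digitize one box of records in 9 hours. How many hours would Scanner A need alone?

27/2 hours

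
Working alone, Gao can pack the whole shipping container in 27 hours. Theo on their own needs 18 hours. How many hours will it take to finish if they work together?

Combined rate: 1/27 + 1/18 = (2 + 3)/54 = 5/54 per hour.
Time = 1 ÷ (5/54) = 54/5 hours.

54/5 hours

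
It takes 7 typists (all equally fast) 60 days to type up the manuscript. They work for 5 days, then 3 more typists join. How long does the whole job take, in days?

One typist does 1/420 of the job per day.
After 5 days with 7 typists, 1/12 is done (11/12 left).
With 10 typists the rate is 10/420 = 1/42, so the rest takes 11/12 ÷ 1/42 = 77/2 days.
Total = 5 + 77/2 = 87/2 days.

87/2 days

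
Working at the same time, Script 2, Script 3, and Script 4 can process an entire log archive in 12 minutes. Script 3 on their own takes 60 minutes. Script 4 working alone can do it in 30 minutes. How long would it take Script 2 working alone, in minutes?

30 minutes

Combined rate is 1/12 per minute.
Known contribution: 1/60 + 1/30 = (1 + 2)/60 = 3/60 = 1/20 per minute.
So Script 2's rate is 1/12 − 1/20 = 1/30, meaning 30 minutes alone.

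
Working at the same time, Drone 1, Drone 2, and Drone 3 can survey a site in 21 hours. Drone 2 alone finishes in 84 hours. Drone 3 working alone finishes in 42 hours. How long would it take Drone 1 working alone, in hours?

Combined rate is 1/21 per hour.
Known contribution: 1/84 + 1/42 = (1 + 2)/84 = 3/84 = 1/28 per hour.
So Drone 1's rate is 1/21 − 1/28 = 1/84, meaning 84 hours alone.

84 hours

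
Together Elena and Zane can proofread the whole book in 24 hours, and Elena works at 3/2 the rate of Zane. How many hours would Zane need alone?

Let Zane's rate be r; then Elena's rate is (3/2)r, so together (3/2 + 1)r = (5/2)r = 1/24.
Thus r = 1/60 per hour.
Zane alone: 60 hours; Elena alone: 40 hours.

60 hours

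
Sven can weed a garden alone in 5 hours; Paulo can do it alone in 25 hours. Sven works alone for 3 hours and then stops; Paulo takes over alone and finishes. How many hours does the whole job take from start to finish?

In 3 hours Sven does 3/5 of the job, leaving 2/5.
Paulo works at 1/25 per hour, so finishing takes 2/5 ÷ 1/25 = 10 hours.
Total time = 3 + 10 = 13 hours.

13 hours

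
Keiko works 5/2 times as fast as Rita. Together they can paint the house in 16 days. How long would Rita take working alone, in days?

Let Rita's rate be r; then Keiko's rate is (5/2)r, so together (5/2 + 1)r = (7/2)r = 1/16.
Thus r = 1/56 per day.
Rita alone: 56 days; Keiko alone: 112/5 days.

56 days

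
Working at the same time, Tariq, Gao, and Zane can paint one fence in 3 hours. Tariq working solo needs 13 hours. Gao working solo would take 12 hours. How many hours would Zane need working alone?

52/9 hours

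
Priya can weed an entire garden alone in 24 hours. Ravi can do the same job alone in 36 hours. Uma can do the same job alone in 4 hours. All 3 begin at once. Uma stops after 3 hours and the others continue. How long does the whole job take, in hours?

In the first 3 hours the combined rate is 23/72, so 23/24 of the job is done, leaving 1/24.
After Uma leaves the rate is 5/72 per hour; the remaining 1/24 takes 3/5 hours.
Total = 3 + 3/5 = 18/5 hours.

18/5 hours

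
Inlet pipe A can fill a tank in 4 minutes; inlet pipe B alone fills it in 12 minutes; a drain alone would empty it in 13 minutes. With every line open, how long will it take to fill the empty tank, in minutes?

Net rate = 1/4 + 1/12 − 1/13 = (39 + 13 − 12)/156 = 40/156 = 10/39 per minute.
Filling time = 1 ÷ (10/39) = 39/10 minutes.

39/10 minutes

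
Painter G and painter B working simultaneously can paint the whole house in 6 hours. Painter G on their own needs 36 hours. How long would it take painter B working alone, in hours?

36/5 hours

Combined rate is 1/6 per hour.
Known contribution: 1/36 per hour.
So painter B's rate is 1/6 − 1/36 = 5/36, meaning 36/5 hours alone.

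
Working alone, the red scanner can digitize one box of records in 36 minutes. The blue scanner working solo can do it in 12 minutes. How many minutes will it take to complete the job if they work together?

Combined rate: 1/36 + 1/12 = (1 + 3)/36 = 4/36 = 1/9 per minute.
Time = 1 ÷ (1/9) = 9 minutes.

9 minutes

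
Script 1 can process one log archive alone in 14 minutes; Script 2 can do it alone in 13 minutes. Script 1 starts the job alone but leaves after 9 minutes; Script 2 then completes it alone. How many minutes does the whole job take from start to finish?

191/14 minutes

In 9 minutes Script 1 does 9/14 of the job, leaving 5/14.
Script 2 works at 1/13 per minute, so finishing takes 5/14 ÷ 1/13 = 65/14 minutes.
Total time = 9 + 65/14 = 191/14 minutes.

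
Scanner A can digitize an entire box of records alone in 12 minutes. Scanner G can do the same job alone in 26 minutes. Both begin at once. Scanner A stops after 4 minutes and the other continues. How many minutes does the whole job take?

In the first 4 minutes the combined rate is 19/156, so 19/39 of the job is done, leaving 20/39.
After scanner A leaves the rate is 1/26 per minute; the remaining 20/39 takes 40/3 minutes.
Total = 4 + 40/3 = 52/3 minutes.

52/3 minutes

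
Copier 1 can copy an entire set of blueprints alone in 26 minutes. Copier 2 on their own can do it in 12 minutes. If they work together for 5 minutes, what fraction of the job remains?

Combined rate: 1/26 + 1/12 = (6 + 13)/156 = 19/156 per minute.
In 5 minutes they complete 5·19/156 = 95/156 of the job.
So 61/156 remains.

61/156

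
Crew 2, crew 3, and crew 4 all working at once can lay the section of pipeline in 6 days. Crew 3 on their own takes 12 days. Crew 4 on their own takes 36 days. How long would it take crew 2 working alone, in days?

Combined rate is 1/6 per day.
Known contribution: 1/12 + 1/36 = (3 + 1)/36 = 4/36 = 1/9 per day.
So crew 2's rate is 1/6 − 1/9 = 1/18, meaning 18 days alone.

18 days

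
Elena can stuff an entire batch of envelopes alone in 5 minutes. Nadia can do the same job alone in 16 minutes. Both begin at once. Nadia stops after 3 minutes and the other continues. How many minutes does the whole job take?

In the first 3 minutes the combined rate is 21/80, so 63/80 of the job is done, leaving 17/80.
After Nadia leaves the rate is 1/5 per minute; the remaining 17/80 takes 17/16 minutes.
Total = 3 + 17/16 = 65/16 minutes.

65/16 minutes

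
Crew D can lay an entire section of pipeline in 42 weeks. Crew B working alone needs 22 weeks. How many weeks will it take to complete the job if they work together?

231/16 weeks

Combined rate: 1/42 + 1/22 = (11 + 21)/462 = 32/462 = 16/231 per week.
Time = 1 ÷ (16/231) = 231/16 weeks.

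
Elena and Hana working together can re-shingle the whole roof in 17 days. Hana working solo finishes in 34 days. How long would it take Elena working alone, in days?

34 days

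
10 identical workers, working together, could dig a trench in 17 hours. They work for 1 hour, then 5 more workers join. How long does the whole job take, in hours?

35/3 hours

One worker does 1/170 of the job per hour.
After 1 hour with 10 workers, 1/17 is done (16/17 left).
With 15 workers the rate is 15/170 = 3/34, so the rest takes 16/17 ÷ 3/34 = 32/3 hours.
Total = 1 + 32/3 = 35/3 hours.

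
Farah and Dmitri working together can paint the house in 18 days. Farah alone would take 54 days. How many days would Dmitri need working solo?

Combined rate is 1/18 per day.
Known contribution: 1/54 per day.
So Dmitri's rate is 1/18 − 1/54 = 1/27, meaning 27 days alone.

27 days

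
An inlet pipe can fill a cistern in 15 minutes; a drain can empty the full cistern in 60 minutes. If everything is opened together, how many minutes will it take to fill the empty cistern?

Net rate = 1/15 − 1/60 = (4 − 1)/60 = 3/60 = 1/20 per minute.
Filling time = 1 ÷ (1/20) = 20 minutes.

20 minutes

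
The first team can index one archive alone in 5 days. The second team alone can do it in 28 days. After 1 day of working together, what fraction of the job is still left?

Combined rate: 1/5 + 1/28 = (28 + 5)/140 = 33/140 per day.
In 1 day they complete 1·33/140 = 33/140 of the job.
So 107/140 remains.

107/140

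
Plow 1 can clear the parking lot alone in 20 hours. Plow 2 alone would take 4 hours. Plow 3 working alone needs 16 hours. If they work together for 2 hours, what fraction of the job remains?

11/40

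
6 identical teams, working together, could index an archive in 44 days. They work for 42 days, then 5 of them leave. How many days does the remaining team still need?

12 days

One team does 1/264 of the job per day.
After 42 days with 6 teams, 21/22 is done (1/22 left).
With 1 team the rate is 1/264, so the rest takes 1/22 ÷ 1/264 = 12 days.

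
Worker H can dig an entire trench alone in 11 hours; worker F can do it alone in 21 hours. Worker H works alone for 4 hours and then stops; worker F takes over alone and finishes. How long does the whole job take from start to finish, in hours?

In 4 hours worker H does 4/11 of the job, leaving 7/11.
Worker F works at 1/21 per hour, so finishing takes 7/11 ÷ 1/21 = 147/11 hours.
Total time = 4 + 147/11 = 191/11 hours.

191/11 hours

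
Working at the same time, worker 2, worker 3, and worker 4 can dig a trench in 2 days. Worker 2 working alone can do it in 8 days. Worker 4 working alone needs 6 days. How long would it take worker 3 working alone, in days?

Combined rate is 1/2 per day.
Known contribution: 1/8 + 1/6 = (3 + 4)/24 = 7/24 per day.
So worker 3's rate is 1/2 − 7/24 = 5/24, meaning 24/5 days alone.

24/5 days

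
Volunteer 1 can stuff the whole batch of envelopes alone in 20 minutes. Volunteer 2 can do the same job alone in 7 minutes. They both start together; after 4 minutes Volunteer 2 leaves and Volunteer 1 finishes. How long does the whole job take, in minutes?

60/7 minutes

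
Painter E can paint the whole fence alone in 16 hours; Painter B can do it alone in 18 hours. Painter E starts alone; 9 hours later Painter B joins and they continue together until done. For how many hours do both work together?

In 9 hours Painter E does 9/16 of the job, leaving 7/16.
Painter E and Painter B together work at 17/144 per hour, so finishing takes 7/16 ÷ 17/144 = 63/17 hours.

63/17 hours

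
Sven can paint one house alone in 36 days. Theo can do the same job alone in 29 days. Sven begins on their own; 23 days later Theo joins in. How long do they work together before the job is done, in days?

In the first 23 days Sven alone does 23/36 of the job, leaving 13/36.
Once everyone is working, combined rate: 1/36 + 1/29 = (29 + 36)/1044 = 65/1044 per day.
Remaining 13/36 at 65/1044 per day takes 29/5 days.

29/5 days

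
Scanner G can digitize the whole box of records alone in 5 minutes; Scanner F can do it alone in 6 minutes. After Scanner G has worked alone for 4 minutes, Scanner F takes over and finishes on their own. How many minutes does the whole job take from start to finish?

In 4 minutes Scanner G does 4/5 of the job, leaving 1/5.
Scanner F works at 1/6 per minute, so finishing takes 1/5 ÷ 1/6 = 6/5 minutes.
Total time = 4 + 6/5 = 26/5 minutes.

26/5 minutes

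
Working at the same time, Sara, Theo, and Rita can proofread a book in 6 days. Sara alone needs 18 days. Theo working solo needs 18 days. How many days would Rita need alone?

18 days

Combined rate is 1/6 per day.
Known contribution: 1/18 + 1/18 = (1 + 1)/18 = 2/18 = 1/9 per day.
So Rita's rate is 1/6 − 1/9 = 1/18, meaning 18 days alone.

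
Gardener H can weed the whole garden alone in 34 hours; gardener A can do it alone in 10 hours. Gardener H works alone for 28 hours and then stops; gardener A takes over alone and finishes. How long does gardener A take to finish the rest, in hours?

30/17 hours

In 28 hours gardener H does 28/34 = 14/17 of the job, leaving 3/17.
Gardener A works at 1/10 per hour, so finishing takes 3/17 ÷ 1/10 = 30/17 hours.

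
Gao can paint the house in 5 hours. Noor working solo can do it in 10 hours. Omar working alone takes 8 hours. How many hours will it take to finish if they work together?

Combined rate: 1/5 + 1/10 + 1/8 = (8 + 4 + 5)/40 = 17/40 per hour.
Time = 1 ÷ (17/40) = 40/17 hours.

40/17 hours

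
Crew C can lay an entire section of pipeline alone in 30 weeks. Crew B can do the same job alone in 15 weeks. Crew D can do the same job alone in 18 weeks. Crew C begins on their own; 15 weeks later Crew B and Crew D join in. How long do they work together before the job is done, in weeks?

45/14 weeks

In the first 15 weeks Crew C alone does 15/30 = 1/2 of the job, leaving 1/2.
Once everyone is working, combined rate: 1/30 + 1/15 + 1/18 = (3 + 6 + 5)/90 = 14/90 = 7/45 per week.
Remaining 1/2 at 7/45 per week takes 45/14 weeks.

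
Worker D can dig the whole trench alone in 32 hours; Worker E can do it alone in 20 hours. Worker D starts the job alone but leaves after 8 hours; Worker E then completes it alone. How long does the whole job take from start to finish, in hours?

23 hours

In 8 hours Worker D does 8/32 = 1/4 of the job, leaving 3/4.
Worker E works at 1/20 per hour, so finishing takes 3/4 ÷ 1/20 = 15 hours.
Total time = 8 + 15 = 23 hours.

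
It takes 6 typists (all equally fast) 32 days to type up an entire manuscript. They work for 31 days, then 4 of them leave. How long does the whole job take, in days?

34 days

One typist does 1/192 of the job per day.
After 31 days with 6 typists, 31/32 is done (1/32 left).
With 2 typists the rate is 2/192 = 1/96, so the rest takes 1/32 ÷ 1/96 = 3 days.
Total = 31 + 3 = 34 days.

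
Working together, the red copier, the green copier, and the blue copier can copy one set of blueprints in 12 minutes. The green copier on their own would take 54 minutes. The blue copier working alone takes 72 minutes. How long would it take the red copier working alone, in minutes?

216/11 minutes

Combined rate is 1/12 per minute.
Known contribution: 1/54 + 1/72 = (4 + 3)/216 = 7/216 per minute.
So the red copier's rate is 1/12 − 7/216 = 11/216, meaning 216/11 minutes alone.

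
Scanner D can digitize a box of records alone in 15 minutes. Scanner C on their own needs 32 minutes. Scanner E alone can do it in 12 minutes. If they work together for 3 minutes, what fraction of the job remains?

Combined rate: 1/15 + 1/32 + 1/12 = (32 + 15 + 40)/480 = 87/480 = 29/160 per minute.
In 3 minutes they complete 3·29/160 = 87/160 of the job.
So 73/160 remains.

73/160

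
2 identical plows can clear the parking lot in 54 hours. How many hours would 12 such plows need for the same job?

Total work is 2·54 = 108 plow-hours.
With 12 plows: 108/12 = 9 hours.

9 hours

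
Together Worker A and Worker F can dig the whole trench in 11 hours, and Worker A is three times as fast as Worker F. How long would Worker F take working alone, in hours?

Let Worker F's rate be r; then Worker A's rate is 3r, so together (3 + 1)r = 4r = 1/11.
Thus r = 1/44 per hour.
Worker F alone: 44 hours; Worker A alone: 44/3 hours.

44 hours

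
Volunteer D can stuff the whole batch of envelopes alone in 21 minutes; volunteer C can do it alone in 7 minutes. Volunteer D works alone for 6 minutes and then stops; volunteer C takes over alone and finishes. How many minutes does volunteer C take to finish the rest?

5 minutes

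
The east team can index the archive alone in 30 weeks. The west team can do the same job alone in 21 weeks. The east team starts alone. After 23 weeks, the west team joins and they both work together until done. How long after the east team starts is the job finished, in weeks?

In the first 23 weeks the east team alone does 23/30 of the job, leaving 7/30.
Once everyone is working, combined rate: 1/30 + 1/21 = (7 + 10)/210 = 17/210 per week.
Remaining 7/30 at 17/210 per week takes 49/17 weeks.
Total from the start = 23 + 49/17 = 440/17 weeks.

440/17 weeks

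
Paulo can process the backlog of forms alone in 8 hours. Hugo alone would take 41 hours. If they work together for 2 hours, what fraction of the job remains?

115/164

Combined rate: 1/8 + 1/41 = (41 + 8)/328 = 49/328 per hour.
In 2 hours they complete 2·49/328 = 49/164 of the job.
So 115/164 remains.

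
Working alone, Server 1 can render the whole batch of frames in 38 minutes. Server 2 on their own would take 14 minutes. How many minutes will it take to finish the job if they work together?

133/13 minutes

Combined rate: 1/38 + 1/14 = (7 + 19)/266 = 26/266 = 13/133 per minute.
Time = 1 ÷ (13/133) = 133/13 minutes.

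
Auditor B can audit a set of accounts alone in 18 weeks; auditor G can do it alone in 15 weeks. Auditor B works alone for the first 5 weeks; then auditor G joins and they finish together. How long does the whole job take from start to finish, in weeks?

120/11 weeks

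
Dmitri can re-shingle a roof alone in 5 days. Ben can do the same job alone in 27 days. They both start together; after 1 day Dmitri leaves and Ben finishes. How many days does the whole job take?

108/5 days

In the first 1 day the combined rate is 32/135, so 32/135 of the job is done, leaving 103/135.
After Dmitri leaves the rate is 1/27 per day; the remaining 103/135 takes 103/5 days.
Total = 1 + 103/5 = 108/5 days.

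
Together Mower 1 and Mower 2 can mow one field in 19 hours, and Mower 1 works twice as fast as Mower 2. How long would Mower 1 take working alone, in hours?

57/2 hours

Let Mower 2's rate be r; then Mower 1's rate is 2r, so together (2 + 1)r = 3r = 1/19.
Thus r = 1/57 per hour.
Mower 2 alone: 57 hours; Mower 1 alone: 57/2 hours.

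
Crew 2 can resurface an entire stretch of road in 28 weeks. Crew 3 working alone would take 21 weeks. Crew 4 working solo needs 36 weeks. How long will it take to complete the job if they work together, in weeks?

Combined rate: 1/28 + 1/21 + 1/36 = (9 + 12 + 7)/252 = 28/252 = 1/9 per week.
Time = 1 ÷ (1/9) = 9 weeks.

9 weeks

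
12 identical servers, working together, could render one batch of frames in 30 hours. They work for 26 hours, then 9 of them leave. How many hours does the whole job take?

42 hours

One server does 1/360 of the job per hour.
After 26 hours with 12 servers, 13/15 is done (2/15 left).
With 3 servers the rate is 3/360 = 1/120, so the rest takes 2/15 ÷ 1/120 = 16 hours.
Total = 26 + 16 = 42 hours.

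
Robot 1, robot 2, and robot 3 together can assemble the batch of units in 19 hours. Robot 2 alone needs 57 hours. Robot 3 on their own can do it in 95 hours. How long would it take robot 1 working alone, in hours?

Combined rate is 1/19 per hour.
Known contribution: 1/57 + 1/95 = (5 + 3)/285 = 8/285 per hour.
So robot 1's rate is 1/19 − 8/285 = 7/285, meaning 285/7 hours alone.

285/7 hours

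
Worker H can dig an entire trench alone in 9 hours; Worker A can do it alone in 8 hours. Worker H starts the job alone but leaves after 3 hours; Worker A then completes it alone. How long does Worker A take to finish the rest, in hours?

In 3 hours Worker H does 3/9 = 1/3 of the job, leaving 2/3.
Worker A works at 1/8 per hour, so finishing takes 2/3 ÷ 1/8 = 16/3 hours.

16/3 hours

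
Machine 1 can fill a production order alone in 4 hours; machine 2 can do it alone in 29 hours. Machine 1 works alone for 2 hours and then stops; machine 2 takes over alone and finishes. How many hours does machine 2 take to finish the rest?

29/2 hours

In 2 hours machine 1 does 2/4 = 1/2 of the job, leaving 1/2.
Machine 2 works at 1/29 per hour, so finishing takes 1/2 ÷ 1/29 = 29/2 hours.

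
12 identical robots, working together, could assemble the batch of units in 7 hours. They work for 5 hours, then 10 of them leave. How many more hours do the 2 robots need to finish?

12 hours

One robot does 1/84 of the job per hour.
After 5 hours with 12 robots, 5/7 is done (2/7 left).
With 2 robots the rate is 2/84 = 1/42, so the rest takes 2/7 ÷ 1/42 = 12 hours.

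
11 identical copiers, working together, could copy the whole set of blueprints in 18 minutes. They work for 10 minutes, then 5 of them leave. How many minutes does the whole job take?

74/3 minutes

One copier does 1/198 of the job per minute.
After 10 minutes with 11 copiers, 5/9 is done (4/9 left).
With 6 copiers the rate is 6/198 = 1/33, so the rest takes 4/9 ÷ 1/33 = 44/3 minutes.
Total = 10 + 44/3 = 74/3 minutes.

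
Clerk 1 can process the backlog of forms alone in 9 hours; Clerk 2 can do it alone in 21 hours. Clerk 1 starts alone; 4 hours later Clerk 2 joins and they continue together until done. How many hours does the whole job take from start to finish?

In 4 hours Clerk 1 does 4/9 of the job, leaving 5/9.
Clerk 1 and Clerk 2 together work at 10/63 per hour, so finishing takes 5/9 ÷ 10/63 = 7/2 hours.
Total time = 4 + 7/2 = 15/2 hours.

15/2 hours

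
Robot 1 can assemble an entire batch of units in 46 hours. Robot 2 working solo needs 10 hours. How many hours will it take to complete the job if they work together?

Combined rate: 1/46 + 1/10 = (5 + 23)/230 = 28/230 = 14/115 per hour.
Time = 1 ÷ (14/115) = 115/14 hours.

115/14 hours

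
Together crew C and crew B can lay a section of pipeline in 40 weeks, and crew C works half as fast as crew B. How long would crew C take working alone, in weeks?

Let crew B's rate be r; then crew C's rate is (1/2)r, so together (1/2 + 1)r = (3/2)r = 1/40.
Thus r = 1/60 per week.
Crew B alone: 60 weeks; crew C alone: 120 weeks.

120 weeks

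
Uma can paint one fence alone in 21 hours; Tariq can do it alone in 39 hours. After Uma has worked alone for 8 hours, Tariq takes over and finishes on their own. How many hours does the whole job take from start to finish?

In 8 hours Uma does 8/21 of the job, leaving 13/21.
Tariq works at 1/39 per hour, so finishing takes 13/21 ÷ 1/39 = 169/7 hours.
Total time = 8 + 169/7 = 225/7 hours.

225/7 hours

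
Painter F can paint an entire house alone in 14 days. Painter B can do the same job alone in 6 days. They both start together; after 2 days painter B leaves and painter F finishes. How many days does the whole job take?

28/3 days

In the first 2 days the combined rate is 5/21, so 10/21 of the job is done, leaving 11/21.
After painter B leaves the rate is 1/14 per day; the remaining 11/21 takes 22/3 days.
Total = 2 + 22/3 = 28/3 days.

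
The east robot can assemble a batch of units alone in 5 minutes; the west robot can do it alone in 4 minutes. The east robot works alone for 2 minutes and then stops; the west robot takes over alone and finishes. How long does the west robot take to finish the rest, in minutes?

12/5 minutes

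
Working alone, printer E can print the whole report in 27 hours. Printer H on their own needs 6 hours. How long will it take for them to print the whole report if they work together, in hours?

Combined rate: 1/27 + 1/6 = (2 + 9)/54 = 11/54 per hour.
Time = 1 ÷ (11/54) = 54/11 hours.

54/11 hours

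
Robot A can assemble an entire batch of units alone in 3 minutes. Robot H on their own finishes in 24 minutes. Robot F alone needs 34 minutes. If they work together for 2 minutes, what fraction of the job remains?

Combined rate: 1/3 + 1/24 + 1/34 = (136 + 17 + 12)/408 = 165/408 = 55/136 per minute.
In 2 minutes they complete 2·55/136 = 55/68 of the job.
So 13/68 remains.

13/68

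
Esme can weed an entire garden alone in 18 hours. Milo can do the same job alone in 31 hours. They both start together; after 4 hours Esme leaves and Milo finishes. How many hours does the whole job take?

217/9 hours

In the first 4 hours the combined rate is 49/558, so 98/279 of the job is done, leaving 181/279.
After Esme leaves the rate is 1/31 per hour; the remaining 181/279 takes 181/9 hours.
Total = 4 + 181/9 = 217/9 hours.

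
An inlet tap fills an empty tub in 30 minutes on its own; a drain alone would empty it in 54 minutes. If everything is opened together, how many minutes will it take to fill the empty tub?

Net rate = 1/30 − 1/54 = (9 − 5)/270 = 4/270 = 2/135 per minute.
Filling time = 1 ÷ (2/135) = 135/2 minutes.

135/2 minutes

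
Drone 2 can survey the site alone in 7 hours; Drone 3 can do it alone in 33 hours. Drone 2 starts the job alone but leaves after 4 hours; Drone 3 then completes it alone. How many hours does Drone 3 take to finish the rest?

In 4 hours Drone 2 does 4/7 of the job, leaving 3/7.
Drone 3 works at 1/33 per hour, so finishing takes 3/7 ÷ 1/33 = 99/7 hours.

99/7 hours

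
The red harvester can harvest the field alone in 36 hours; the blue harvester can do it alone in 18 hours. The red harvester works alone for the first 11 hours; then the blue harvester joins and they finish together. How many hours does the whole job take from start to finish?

In 11 hours the red harvester does 11/36 of the job, leaving 25/36.
The red harvester and the blue harvester together work at 1/12 per hour, so finishing takes 25/36 ÷ 1/12 = 25/3 hours.
Total time = 11 + 25/3 = 58/3 hours.

58/3 hours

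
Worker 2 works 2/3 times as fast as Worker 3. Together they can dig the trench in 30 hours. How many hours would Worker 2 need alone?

Let Worker 3's rate be r; then Worker 2's rate is (2/3)r, so together (2/3 + 1)r = (5/3)r = 1/30.
Thus r = 1/50 per hour.
Worker 3 alone: 50 hours; Worker 2 alone: 75 hours.

75 hours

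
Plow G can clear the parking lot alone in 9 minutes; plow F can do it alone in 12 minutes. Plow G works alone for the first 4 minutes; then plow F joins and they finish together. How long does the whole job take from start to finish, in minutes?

In 4 minutes plow G does 4/9 of the job, leaving 5/9.
Plow G and plow F together work at 7/36 per minute, so finishing takes 5/9 ÷ 7/36 = 20/7 minutes.
Total time = 4 + 20/7 = 48/7 minutes.

48/7 minutes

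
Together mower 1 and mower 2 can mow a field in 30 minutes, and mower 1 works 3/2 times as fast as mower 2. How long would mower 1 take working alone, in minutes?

50 minutes

Let mower 2's rate be r; then mower 1's rate is (3/2)r, so together (3/2 + 1)r = (5/2)r = 1/30.
Thus r = 1/75 per minute.
Mower 2 alone: 75 minutes; mower 1 alone: 50 minutes.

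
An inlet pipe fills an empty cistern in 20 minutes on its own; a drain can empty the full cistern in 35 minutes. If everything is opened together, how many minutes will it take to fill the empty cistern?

140/3 minutes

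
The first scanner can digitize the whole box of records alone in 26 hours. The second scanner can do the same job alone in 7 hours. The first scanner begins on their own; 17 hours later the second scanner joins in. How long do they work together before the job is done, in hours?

In the first 17 hours the first scanner alone does 17/26 of the job, leaving 9/26.
Once everyone is working, combined rate: 1/26 + 1/7 = (7 + 26)/182 = 33/182 per hour.
Remaining 9/26 at 33/182 per hour takes 21/11 hours.

21/11 hours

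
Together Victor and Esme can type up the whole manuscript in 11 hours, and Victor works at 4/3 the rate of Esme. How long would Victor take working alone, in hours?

77/4 hours

Let Esme's rate be r; then Victor's rate is (4/3)r, so together (4/3 + 1)r = (7/3)r = 1/11.
Thus r = 3/77 per hour.
Esme alone: 77/3 hours; Victor alone: 77/4 hours.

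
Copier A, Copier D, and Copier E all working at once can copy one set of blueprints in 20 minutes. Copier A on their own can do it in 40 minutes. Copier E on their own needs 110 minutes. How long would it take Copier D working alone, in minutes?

Combined rate is 1/20 per minute.
Known contribution: 1/40 + 1/110 = (11 + 4)/440 = 15/440 = 3/88 per minute.
So Copier D's rate is 1/20 − 3/88 = 7/440, meaning 440/7 minutes alone.

440/7 minutes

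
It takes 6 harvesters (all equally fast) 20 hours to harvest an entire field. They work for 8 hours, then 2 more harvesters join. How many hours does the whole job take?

17 hours

One harvester does 1/120 of the job per hour.
After 8 hours with 6 harvesters, 2/5 is done (3/5 left).
With 8 harvesters the rate is 8/120 = 1/15, so the rest takes 3/5 ÷ 1/15 = 9 hours.
Total = 8 + 9 = 17 hours.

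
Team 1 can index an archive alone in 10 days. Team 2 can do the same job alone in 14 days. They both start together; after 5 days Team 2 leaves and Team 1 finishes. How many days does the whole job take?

45/7 days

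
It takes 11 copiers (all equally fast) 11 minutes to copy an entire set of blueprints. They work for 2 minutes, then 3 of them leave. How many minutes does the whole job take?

115/8 minutes

One copier does 1/121 of the job per minute.
After 2 minutes with 11 copiers, 2/11 is done (9/11 left).
With 8 copiers the rate is 8/121, so the rest takes 9/11 ÷ 8/121 = 99/8 minutes.
Total = 2 + 99/8 = 115/8 minutes.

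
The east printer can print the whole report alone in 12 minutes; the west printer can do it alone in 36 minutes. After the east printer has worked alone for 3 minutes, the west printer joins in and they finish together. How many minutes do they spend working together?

In 3 minutes the east printer does 3/12 = 1/4 of the job, leaving 3/4.
The east printer and the west printer together work at 1/9 per minute, so finishing takes 3/4 ÷ 1/9 = 27/4 minutes.

27/4 minutes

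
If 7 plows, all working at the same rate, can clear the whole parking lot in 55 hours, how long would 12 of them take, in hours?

Total work is 7·55 = 385 plow-hours.
With 12 plows: 385/12 hours.

385/12 hours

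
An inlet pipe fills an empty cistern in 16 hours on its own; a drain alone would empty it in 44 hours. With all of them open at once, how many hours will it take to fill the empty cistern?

Net rate = 1/16 − 1/44 = (11 − 4)/176 = 7/176 per hour.
Filling time = 1 ÷ (7/176) = 176/7 hours.

176/7 hours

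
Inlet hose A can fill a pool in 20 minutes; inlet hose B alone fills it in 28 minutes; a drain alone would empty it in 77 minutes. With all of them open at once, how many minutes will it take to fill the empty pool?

Net rate = 1/20 + 1/28 − 1/77 = (77 + 55 − 20)/1540 = 112/1540 = 4/55 per minute.
Filling time = 1 ÷ (4/55) = 55/4 minutes.

55/4 minutes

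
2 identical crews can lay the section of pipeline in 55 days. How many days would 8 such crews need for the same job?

Total work is 2·55 = 110 crew-days.
With 8 crews: 110/8 = 55/4 days.

55/4 days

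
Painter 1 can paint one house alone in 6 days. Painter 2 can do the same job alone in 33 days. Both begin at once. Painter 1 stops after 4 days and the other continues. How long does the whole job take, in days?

11 days

In the first 4 days the combined rate is 13/66, so 26/33 of the job is done, leaving 7/33.
After painter 1 leaves the rate is 1/33 per day; the remaining 7/33 takes 7 days.
Total = 4 + 7 = 11 days.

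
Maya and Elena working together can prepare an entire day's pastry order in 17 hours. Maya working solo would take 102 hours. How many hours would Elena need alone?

Combined rate is 1/17 per hour.
Known contribution: 1/102 per hour.
So Elena's rate is 1/17 − 1/102 = 5/102, meaning 102/5 hours alone.

102/5 hours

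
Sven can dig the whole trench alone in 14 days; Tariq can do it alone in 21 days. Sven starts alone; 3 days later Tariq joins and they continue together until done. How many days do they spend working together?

In 3 days Sven does 3/14 of the job, leaving 11/14.
Sven and Tariq together work at 5/42 per day, so finishing takes 11/14 ÷ 5/42 = 33/5 days.

33/5 days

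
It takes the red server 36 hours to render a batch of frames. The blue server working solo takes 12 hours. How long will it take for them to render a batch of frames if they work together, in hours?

With two workers the combined time is the product over the sum: 36·12/(36+12) = 432/48 = 9 hours.

9 hours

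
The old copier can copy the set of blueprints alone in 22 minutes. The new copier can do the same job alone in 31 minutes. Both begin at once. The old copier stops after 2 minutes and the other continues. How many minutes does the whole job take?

In the first 2 minutes the combined rate is 53/682, so 53/341 of the job is done, leaving 288/341.
After the old copier leaves the rate is 1/31 per minute; the remaining 288/341 takes 288/11 minutes.
Total = 2 + 288/11 = 310/11 minutes.

310/11 minutes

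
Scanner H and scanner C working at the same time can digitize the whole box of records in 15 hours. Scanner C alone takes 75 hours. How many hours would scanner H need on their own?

Combined rate is 1/15 per hour.
Known contribution: 1/75 per hour.
So scanner H's rate is 1/15 − 1/75 = 4/75, meaning 75/4 hours alone.

75/4 hours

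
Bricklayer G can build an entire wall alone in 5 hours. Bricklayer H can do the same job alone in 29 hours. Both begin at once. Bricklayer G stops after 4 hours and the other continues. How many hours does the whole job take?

In the first 4 hours the combined rate is 34/145, so 136/145 of the job is done, leaving 9/145.
After Bricklayer G leaves the rate is 1/29 per hour; the remaining 9/145 takes 9/5 hours.
Total = 4 + 9/5 = 29/5 hours.

29/5 hours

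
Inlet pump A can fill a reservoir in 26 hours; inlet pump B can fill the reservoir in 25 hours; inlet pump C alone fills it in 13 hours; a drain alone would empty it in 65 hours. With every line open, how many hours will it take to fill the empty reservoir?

Net rate = 1/26 + 1/25 + 1/13 − 1/65 = (25 + 26 + 50 − 10)/650 = 91/650 = 7/50 per hour.
Filling time = 1 ÷ (7/50) = 50/7 hours.

50/7 hours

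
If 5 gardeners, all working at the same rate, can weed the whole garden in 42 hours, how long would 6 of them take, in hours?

35 hours

Total work is 5·42 = 210 gardener-hours.
With 6 gardeners: 210/6 = 35 hours.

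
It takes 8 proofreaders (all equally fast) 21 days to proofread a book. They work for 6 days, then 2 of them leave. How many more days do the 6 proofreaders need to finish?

20 days

One proofreader does 1/168 of the job per day.
After 6 days with 8 proofreaders, 2/7 is done (5/7 left).
With 6 proofreaders the rate is 6/168 = 1/28, so the rest takes 5/7 ÷ 1/28 = 20 days.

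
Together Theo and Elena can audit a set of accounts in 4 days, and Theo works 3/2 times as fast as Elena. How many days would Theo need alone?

Let Elena's rate be r; then Theo's rate is (3/2)r, so together (3/2 + 1)r = (5/2)r = 1/4.
Thus r = 1/10 per day.
Elena alone: 10 days; Theo alone: 20/3 days.

20/3 days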